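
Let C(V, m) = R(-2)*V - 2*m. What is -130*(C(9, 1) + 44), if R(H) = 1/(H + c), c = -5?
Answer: -37050/7 ≈ -5292.9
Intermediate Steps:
R(H) = 1/(-5 + H) (R(H) = 1/(H - 5) = 1/(-5 + H))
C(V, m) = -2*m - V/7 (C(V, m) = V/(-5 - 2) - 2*m = V/(-7) - 2*m = -V/7 - 2*m = -2*m - V/7)
-130*(C(9, 1) + 44) = -130*((-2*1 - ⅐*9) + 44) = -130*((-2 - 9/7) + 44) = -130*(-23/7 + 44) = -130*285/7 = -37050/7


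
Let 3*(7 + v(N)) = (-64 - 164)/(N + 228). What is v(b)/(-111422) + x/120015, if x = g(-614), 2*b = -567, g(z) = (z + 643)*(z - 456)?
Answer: -25579941859/98955103842 ≈ -0.25850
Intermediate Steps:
g(z) = (-456 + z)*(643 + z) (g(z) = (643 + z)*(-456 + z) = (-456 + z)*(643 + z))
b = -567/2 (b = (1/2)*(-567) = -567/2 ≈ -283.50)
x = -31030 (x = -293208 + (-614)**2 + 187*(-614) = -293208 + 376996 - 114818 = -31030)
v(N) = -7 - 76/(228 + N) (v(N) = -7 + ((-64 - 164)/(N + 228))/3 = -7 + (-228/(228 + N))/3 = -7 - 76/(228 + N))
v(b)/(-111422) + x/120015 = ((-1672 - 7*(-567/2))/(228 - 567/2))/(-111422) - 31030/120015 = ((-1672 + 3969/2)/(-111/2))*(-1/111422) - 31030*1/120015 = -2/111*625/2*(-1/111422) - 6206/24003 = -625/111*(-1/111422) - 6206/24003 = 625/12367842 - 6206/24003 = -25579941859/98955103842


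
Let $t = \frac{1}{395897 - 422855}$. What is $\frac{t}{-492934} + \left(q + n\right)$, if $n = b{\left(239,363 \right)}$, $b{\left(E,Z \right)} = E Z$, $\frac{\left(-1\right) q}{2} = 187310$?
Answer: $- \frac{3825271727812235}{13288514772} \approx -2.8786 \cdot 10^{5}$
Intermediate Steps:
$q = -374620$ ($q = \left(-2\right) 187310 = -374620$)
$n = 86757$ ($n = 239 \cdot 363 = 86757$)
$t = - \frac{1}{26958}$ ($t = \frac{1}{-26958} = - \frac{1}{26958} \approx -3.7095 \cdot 10^{-5}$)
$\frac{t}{-492934} + \left(q + n\right) = - \frac{1}{26958 \left(-492934\right)} + \left(-374620 + 86757\right) = \left(- \frac{1}{26958}\right) \left(- \frac{1}{492934}\right) - 287863 = \frac{1}{13288514772} - 287863 = - \frac{3825271727812235}{13288514772}$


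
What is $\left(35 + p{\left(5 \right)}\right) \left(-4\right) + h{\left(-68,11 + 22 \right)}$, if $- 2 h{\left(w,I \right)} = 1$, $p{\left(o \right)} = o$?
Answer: $- \frac{321}{2} \approx -160.5$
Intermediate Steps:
$h{\left(w,I \right)} = - \frac{1}{2}$ ($h{\left(w,I \right)} = \left(- \frac{1}{2}\right) 1 = - \frac{1}{2}$)
$\left(35 + p{\left(5 \right)}\right) \left(-4\right) + h{\left(-68,11 + 22 \right)} = \left(35 + 5\right) \left(-4\right) - \frac{1}{2} = 40 \left(-4\right) - \frac{1}{2} = -160 - \frac{1}{2} = - \frac{321}{2}$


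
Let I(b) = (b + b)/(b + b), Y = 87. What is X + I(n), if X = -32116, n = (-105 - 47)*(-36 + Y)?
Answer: -32115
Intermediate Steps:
n = -7752 (n = (-105 - 47)*(-36 + 87) = -152*51 = -7752)
I(b) = 1 (I(b) = (2*b)/((2*b)) = (2*b)*(1/(2*b)) = 1)
X + I(n) = -32116 + 1 = -32115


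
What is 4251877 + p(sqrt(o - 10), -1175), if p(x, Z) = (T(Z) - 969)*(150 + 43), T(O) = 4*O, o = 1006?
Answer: 3157760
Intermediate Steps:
p(x, Z) = -187017 + 772*Z (p(x, Z) = (4*Z - 969)*(150 + 43) = (-969 + 4*Z)*193 = -187017 + 772*Z)
4251877 + p(sqrt(o - 10), -1175) = 4251877 + (-187017 + 772*(-1175)) = 4251877 + (-187017 - 907100) = 4251877 - 1094117 = 3157760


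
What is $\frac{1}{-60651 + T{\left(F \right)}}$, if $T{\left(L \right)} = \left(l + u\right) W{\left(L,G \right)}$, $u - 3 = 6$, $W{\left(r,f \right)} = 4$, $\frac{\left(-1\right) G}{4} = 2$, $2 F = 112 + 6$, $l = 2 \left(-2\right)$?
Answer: $- \frac{1}{60631} \approx -1.6493 \cdot 10^{-5}$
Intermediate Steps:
$l = -4$
$F = 59$ ($F = \frac{112 + 6}{2} = \frac{1}{2} \cdot 118 = 59$)
$G = -8$ ($G = \left(-4\right) 2 = -8$)
$u = 9$ ($u = 3 + 6 = 9$)
$T{\left(L \right)} = 20$ ($T{\left(L \right)} = \left(-4 + 9\right) 4 = 5 \cdot 4 = 20$)
$\frac{1}{-60651 + T{\left(F \right)}} = \frac{1}{-60651 + 20} = \frac{1}{-60631} = - \frac{1}{60631}$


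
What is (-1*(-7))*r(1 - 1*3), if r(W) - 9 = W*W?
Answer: 91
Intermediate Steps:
r(W) = 9 + W² (r(W) = 9 + W*W = 9 + W²)
(-1*(-7))*r(1 - 1*3) = (-1*(-7))*(9 + (1 - 1*3)²) = 7*(9 + (1 - 3)²) = 7*(9 + (-2)²) = 7*(9 + 4) = 7*13 = 91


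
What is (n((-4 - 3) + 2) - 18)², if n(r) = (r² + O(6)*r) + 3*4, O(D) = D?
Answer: 121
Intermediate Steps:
n(r) = 12 + r² + 6*r (n(r) = (r² + 6*r) + 3*4 = (r² + 6*r) + 12 = 12 + r² + 6*r)
(n((-4 - 3) + 2) - 18)² = ((12 + ((-4 - 3) + 2)² + 6*((-4 - 3) + 2)) - 18)² = ((12 + (-7 + 2)² + 6*(-7 + 2)) - 18)² = ((12 + (-5)² + 6*(-5)) - 18)² = ((12 + 25 - 30) - 18)² = (7 - 18)² = (-11)² = 121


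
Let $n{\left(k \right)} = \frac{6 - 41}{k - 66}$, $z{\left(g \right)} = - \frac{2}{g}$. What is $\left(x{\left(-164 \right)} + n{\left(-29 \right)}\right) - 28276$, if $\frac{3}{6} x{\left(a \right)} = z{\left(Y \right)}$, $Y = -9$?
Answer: $- \frac{4835057}{171} \approx -28275.0$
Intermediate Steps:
$x{\left(a \right)} = \frac{4}{9}$ ($x{\left(a \right)} = 2 \left(- \frac{2}{-9}\right) = 2 \left(\left(-2\right) \left(- \frac{1}{9}\right)\right) = 2 \cdot \frac{2}{9} = \frac{4}{9}$)
$n{\left(k \right)} = - \frac{35}{-66 + k}$
$\left(x{\left(-164 \right)} + n{\left(-29 \right)}\right) - 28276 = \left(\frac{4}{9} - \frac{35}{-66 - 29}\right) - 28276 = \left(\frac{4}{9} - \frac{35}{-95}\right) - 28276 = \left(\frac{4}{9} - - \frac{7}{19}\right) - 28276 = \left(\frac{4}{9} + \frac{7}{19}\right) - 28276 = \frac{139}{171} - 28276 = - \frac{4835057}{171}$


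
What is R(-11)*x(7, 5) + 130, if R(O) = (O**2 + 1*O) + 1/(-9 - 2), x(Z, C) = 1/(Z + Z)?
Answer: 21229/154 ≈ 137.85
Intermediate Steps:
x(Z, C) = 1/(2*Z)
R(O) = -1/11 + O + O**2 (R(O) = (O**2 + O) + 1/(-11) = (O + O**2) - 1/11 = -1/11 + O + O**2)
R(-11)*x(7, 5) + 130 = (-1/11 - 11 + (-11)**2)*((1/2)/7) + 130 = (-1/11 - 11 + 121)*((1/2)*(1/7)) + 130 = (1209/11)*(1/14) + 130 = 1209/154 + 130 = 21229/154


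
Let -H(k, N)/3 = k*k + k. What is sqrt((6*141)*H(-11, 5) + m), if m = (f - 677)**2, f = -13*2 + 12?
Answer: sqrt(198301) ≈ 445.31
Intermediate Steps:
f = -14 (f = -26 + 12 = -14)
H(k, N) = -3*k - 3*k**2 (H(k, N) = -3*(k*k + k) = -3*(k**2 + k) = -3*(k + k**2) = -3*k - 3*k**2)
m = 477481 (m = (-14 - 677)**2 = (-691)**2 = 477481)
sqrt((6*141)*H(-11, 5) + m) = sqrt((6*141)*(-3*(-11)*(1 - 11)) + 477481) = sqrt(846*(-3*(-11)*(-10)) + 477481) = sqrt(846*(-330) + 477481) = sqrt(-279180 + 477481) = sqrt(198301)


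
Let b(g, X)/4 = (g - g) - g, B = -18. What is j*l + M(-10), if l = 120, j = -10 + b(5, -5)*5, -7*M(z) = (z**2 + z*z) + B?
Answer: -13226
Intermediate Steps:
M(z) = 18/7 - 2*z**2/7 (M(z) = -((z**2 + z*z) - 18)/7 = -((z**2 + z**2) - 18)/7 = -(2*z**2 - 18)/7 = -(-18 + 2*z**2)/7 = 18/7 - 2*z**2/7)
b(g, X) = -4*g (b(g, X) = 4*((g - g) - g) = 4*(0 - g) = 4*(-g) = -4*g)
j = -110 (j = -10 - 4*5*5 = -10 - 20*5 = -10 - 100 = -110)
j*l + M(-10) = -110*120 + (18/7 - 2/7*(-10)**2) = -13200 + (18/7 - 2/7*100) = -13200 + (18/7 - 200/7) = -13200 - 26 = -13226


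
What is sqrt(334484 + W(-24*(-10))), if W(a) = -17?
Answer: 3*sqrt(37163) ≈ 578.33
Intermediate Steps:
sqrt(334484 + W(-24*(-10))) = sqrt(334484 - 17) = sqrt(334467) = 3*sqrt(37163)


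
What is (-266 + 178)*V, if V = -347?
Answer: 30536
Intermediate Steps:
(-266 + 178)*V = (-266 + 178)*(-347) = -88*(-347) = 30536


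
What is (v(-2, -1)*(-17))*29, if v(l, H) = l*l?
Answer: -1972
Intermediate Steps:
v(l, H) = l²
(v(-2, -1)*(-17))*29 = ((-2)²*(-17))*29 = (4*(-17))*29 = -68*29 = -1972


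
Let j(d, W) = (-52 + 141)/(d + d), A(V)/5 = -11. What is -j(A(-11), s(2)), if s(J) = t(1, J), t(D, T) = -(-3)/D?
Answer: 89/110 ≈ 0.80909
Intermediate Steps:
A(V) = -55 (A(V) = 5*(-11) = -55)
t(D, T) = 3/D
s(J) = 3 (s(J) = 3/1 = 3*1 = 3)
j(d, W) = 89/(2*d) (j(d, W) = 89/((2*d)) = 89*(1/(2*d)) = 89/(2*d))
-j(A(-11), s(2)) = -89/(2*(-55)) = -89*(-1)/(2*55) = -1*(-89/110) = 89/110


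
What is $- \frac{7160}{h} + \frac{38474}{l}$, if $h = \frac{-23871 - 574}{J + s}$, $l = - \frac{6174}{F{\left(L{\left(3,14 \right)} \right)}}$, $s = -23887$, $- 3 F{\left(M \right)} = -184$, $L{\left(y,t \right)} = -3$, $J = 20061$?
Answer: $- \frac{68044606664}{45277029} \approx -1502.8$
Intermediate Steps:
$F{\left(M \right)} = \frac{184}{3}$ ($F{\left(M \right)} = \left(- \frac{1}{3}\right) \left(-184\right) = \frac{184}{3}$)
$l = - \frac{9261}{92}$ ($l = - \frac{6174}{\frac{184}{3}} = \left(-6174\right) \frac{3}{184} = - \frac{9261}{92} \approx -100.66$)
$h = \frac{24445}{3826}$ ($h = \frac{-23871 - 574}{20061 - 23887} = - \frac{24445}{-3826} = \left(-24445\right) \left(- \frac{1}{3826}\right) = \frac{24445}{3826} \approx 6.3892$)
$- \frac{7160}{h} + \frac{38474}{l} = - \frac{7160}{\frac{24445}{3826}} + \frac{38474}{- \frac{9261}{92}} = \left(-7160\right) \frac{3826}{24445} + 38474 \left(- \frac{92}{9261}\right) = - \frac{5478832}{4889} - \frac{3539608}{9261} = - \frac{68044606664}{45277029}$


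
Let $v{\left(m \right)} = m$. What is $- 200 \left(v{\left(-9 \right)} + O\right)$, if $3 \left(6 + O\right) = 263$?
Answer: $- \frac{43600}{3} \approx -14533.0$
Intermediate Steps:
$O = \frac{245}{3}$ ($O = -6 + \frac{1}{3} \cdot 263 = -6 + \frac{263}{3} = \frac{245}{3} \approx 81.667$)
$- 200 \left(v{\left(-9 \right)} + O\right) = - 200 \left(-9 + \frac{245}{3}\right) = \left(-200\right) \frac{218}{3} = - \frac{43600}{3}$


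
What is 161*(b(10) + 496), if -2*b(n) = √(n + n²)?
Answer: 79856 - 161*√110/2 ≈ 79012.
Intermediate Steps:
b(n) = -√(n + n²)/2
161*(b(10) + 496) = 161*(-√10*√(1 + 10)/2 + 496) = 161*(-√110/2 + 496) = 161*(496 - √110/2) = 79856 - 161*√110/2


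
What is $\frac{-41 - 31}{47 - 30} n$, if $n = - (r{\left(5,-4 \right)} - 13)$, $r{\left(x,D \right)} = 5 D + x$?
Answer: $- \frac{2016}{17} \approx -118.59$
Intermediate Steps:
$r{\left(x,D \right)} = x + 5 D$
$n = 28$ ($n = - (\left(5 + 5 \left(-4\right)\right) - 13) = - (\left(5 - 20\right) - 13) = - (-15 - 13) = \left(-1\right) \left(-28\right) = 28$)
$\frac{-41 - 31}{47 - 30} n = \frac{-41 - 31}{47 - 30} \cdot 28 = - \frac{72}{17} \cdot 28 = \left(-72\right) \frac{1}{17} \cdot 28 = \left(- \frac{72}{17}\right) 28 = - \frac{2016}{17}$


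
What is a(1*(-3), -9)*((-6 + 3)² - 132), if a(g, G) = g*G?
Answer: -3321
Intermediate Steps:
a(g, G) = G*g
a(1*(-3), -9)*((-6 + 3)² - 132) = (-9*(-3))*((-6 + 3)² - 132) = (-9*(-3))*((-3)² - 132) = 27*(9 - 132) = 27*(-123) = -3321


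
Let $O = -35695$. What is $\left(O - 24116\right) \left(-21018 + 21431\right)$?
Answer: $-24701943$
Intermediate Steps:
$\left(O - 24116\right) \left(-21018 + 21431\right) = \left(-35695 - 24116\right) \left(-21018 + 21431\right) = \left(-59811\right) 413 = -24701943$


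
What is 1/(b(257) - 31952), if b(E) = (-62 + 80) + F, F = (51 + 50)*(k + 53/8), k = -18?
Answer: -8/264663 ≈ -3.0227e-5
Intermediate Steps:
F = -9191/8 (F = (51 + 50)*(-18 + 53/8) = 101*(-18 + 53*(⅛)) = 101*(-18 + 53/8) = 101*(-91/8) = -9191/8 ≈ -1148.9)
b(E) = -9047/8 (b(E) = (-62 + 80) - 9191/8 = 18 - 9191/8 = -9047/8)
1/(b(257) - 31952) = 1/(-9047/8 - 31952) = 1/(-264663/8) = -8/264663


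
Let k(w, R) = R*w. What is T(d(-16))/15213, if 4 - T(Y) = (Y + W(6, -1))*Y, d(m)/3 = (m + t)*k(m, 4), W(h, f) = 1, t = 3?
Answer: -6232508/15213 ≈ -409.68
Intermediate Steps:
d(m) = 12*m*(3 + m) (d(m) = 3*((m + 3)*(4*m)) = 3*((3 + m)*(4*m)) = 3*(4*m*(3 + m)) = 12*m*(3 + m))
T(Y) = 4 - Y*(1 + Y) (T(Y) = 4 - (Y + 1)*Y = 4 - (1 + Y)*Y = 4 - Y*(1 + Y))
T(d(-16))/15213 = (4 - 12*(-16)*(3 - 16) - (12*(-16)*(3 - 16))²)/15213 = (4 - 12*(-16)*(-13) - (12*(-16)*(-13))²)*(1/15213) = (4 - 1*2496 - 1*2496²)*(1/15213) = (4 - 2496 - 1*6230016)*(1/15213) = (4 - 2496 - 6230016)*(1/15213) = -6232508*1/15213 = -6232508/15213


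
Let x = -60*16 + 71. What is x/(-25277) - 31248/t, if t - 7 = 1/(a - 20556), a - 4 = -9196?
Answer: -3356634589099/751936585 ≈ -4464.0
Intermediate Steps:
a = -9192 (a = 4 - 9196 = -9192)
x = -889 (x = -960 + 71 = -889)
t = 208235/29748 (t = 7 + 1/(-9192 - 20556) = 7 + 1/(-29748) = 7 - 1/29748 = 208235/29748 ≈ 7.0000)
x/(-25277) - 31248/t = -889/(-25277) - 31248/208235/29748 = -889*(-1/25277) - 31248*29748/208235 = 127/3611 - 929565504/208235 = -3356634589099/751936585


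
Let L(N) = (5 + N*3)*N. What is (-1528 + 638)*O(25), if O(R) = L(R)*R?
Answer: -44500000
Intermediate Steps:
L(N) = N*(5 + 3*N) (L(N) = (5 + 3*N)*N = N*(5 + 3*N))
O(R) = R²*(5 + 3*R) (O(R) = (R*(5 + 3*R))*R = R²*(5 + 3*R))
(-1528 + 638)*O(25) = (-1528 + 638)*(25²*(5 + 3*25)) = -556250*(5 + 75) = -556250*80 = -890*50000 = -44500000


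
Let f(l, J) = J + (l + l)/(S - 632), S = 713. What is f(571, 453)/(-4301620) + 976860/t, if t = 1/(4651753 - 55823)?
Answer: 312861979867106663633/69686244 ≈ 4.4896e+12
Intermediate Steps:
t = 1/4595930 ≈ 2.1758e-7
f(l, J) = J + 2*l/81 (f(l, J) = J + (l + l)/(713 - 632) = J + (2*l)/81 = J + (2*l)*(1/81) = J + 2*l/81)
f(571, 453)/(-4301620) + 976860/t = (453 + (2/81)*571)/(-4301620) + 976860/(1/4595930) = (453 + 1142/81)*(-1/4301620) + 976860*4595930 = (37835/81)*(-1/4301620) + 4489580179800 = -7567/69686244 + 4489580179800 = 312861979867106663633/69686244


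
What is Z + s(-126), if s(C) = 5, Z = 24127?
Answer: 24132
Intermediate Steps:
Z + s(-126) = 24127 + 5 = 24132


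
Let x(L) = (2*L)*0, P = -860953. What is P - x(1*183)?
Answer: -860953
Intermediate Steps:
x(L) = 0
P - x(1*183) = -860953 - 1*0 = -860953 + 0 = -860953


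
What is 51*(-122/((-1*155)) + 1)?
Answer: 14127/155 ≈ 91.142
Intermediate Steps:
51*(-122/((-1*155)) + 1) = 51*(-122/(-155) + 1) = 51*(-122*(-1/155) + 1) = 51*(122/155 + 1) = 51*(277/155) = 14127/155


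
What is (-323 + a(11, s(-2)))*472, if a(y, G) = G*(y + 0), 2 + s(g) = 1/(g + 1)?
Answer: -168032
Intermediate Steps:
s(g) = -2 + 1/(1 + g) (s(g) = -2 + 1/(g + 1) = -2 + 1/(1 + g))
a(y, G) = G*y
(-323 + a(11, s(-2)))*472 = (-323 + ((-1 - 2*(-2))/(1 - 2))*11)*472 = (-323 + ((-1 + 4)/(-1))*11)*472 = (-323 - 1*3*11)*472 = (-323 - 3*11)*472 = (-323 - 33)*472 = -356*472 = -168032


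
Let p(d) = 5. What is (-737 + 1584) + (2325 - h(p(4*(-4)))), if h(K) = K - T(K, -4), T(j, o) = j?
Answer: 3172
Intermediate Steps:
h(K) = 0 (h(K) = K - K = 0)
(-737 + 1584) + (2325 - h(p(4*(-4)))) = (-737 + 1584) + (2325 - 1*0) = 847 + (2325 + 0) = 847 + 2325 = 3172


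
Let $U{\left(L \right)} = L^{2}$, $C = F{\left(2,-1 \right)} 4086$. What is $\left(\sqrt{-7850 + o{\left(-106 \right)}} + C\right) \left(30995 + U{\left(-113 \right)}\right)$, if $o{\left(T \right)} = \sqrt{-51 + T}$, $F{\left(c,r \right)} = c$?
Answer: $357639408 + 43764 \sqrt{-7850 + i \sqrt{157}} \approx 3.5764 \cdot 10^{8} + 3.8775 \cdot 10^{6} i$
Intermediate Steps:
$C = 8172$ ($C = 2 \cdot 4086 = 8172$)
$\left(\sqrt{-7850 + o{\left(-106 \right)}} + C\right) \left(30995 + U{\left(-113 \right)}\right) = \left(\sqrt{-7850 + \sqrt{-51 - 106}} + 8172\right) \left(30995 + \left(-113\right)^{2}\right) = \left(\sqrt{-7850 + \sqrt{-157}} + 8172\right) \left(30995 + 12769\right) = \left(\sqrt{-7850 + i \sqrt{157}} + 8172\right) 43764 = \left(8172 + \sqrt{-7850 + i \sqrt{157}}\right) 43764 = 357639408 + 43764 \sqrt{-7850 + i \sqrt{157}}$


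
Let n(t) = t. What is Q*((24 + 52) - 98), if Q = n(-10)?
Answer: 220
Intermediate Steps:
Q = -10
Q*((24 + 52) - 98) = -10*((24 + 52) - 98) = -10*(76 - 98) = -10*(-22) = 220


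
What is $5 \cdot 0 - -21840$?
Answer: $21840$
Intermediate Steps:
$5 \cdot 0 - -21840 = 0 + 21840 = 21840$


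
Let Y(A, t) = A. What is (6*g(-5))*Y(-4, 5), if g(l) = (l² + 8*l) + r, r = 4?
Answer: 264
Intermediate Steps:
g(l) = 4 + l² + 8*l (g(l) = (l² + 8*l) + 4 = 4 + l² + 8*l)
(6*g(-5))*Y(-4, 5) = (6*(4 + (-5)² + 8*(-5)))*(-4) = (6*(4 + 25 - 40))*(-4) = (6*(-11))*(-4) = -66*(-4) = 264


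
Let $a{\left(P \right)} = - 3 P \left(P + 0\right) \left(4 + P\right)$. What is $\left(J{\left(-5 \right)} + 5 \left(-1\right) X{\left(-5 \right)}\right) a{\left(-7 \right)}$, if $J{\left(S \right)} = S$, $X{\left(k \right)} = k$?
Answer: $8820$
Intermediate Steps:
$a{\left(P \right)} = - 3 P^{2} \left(4 + P\right)$ ($a{\left(P \right)} = - 3 P P \left(4 + P\right) = - 3 P^{2} \left(4 + P\right)$)
$\left(J{\left(-5 \right)} + 5 \left(-1\right) X{\left(-5 \right)}\right) a{\left(-7 \right)} = \left(-5 + 5 \left(-1\right) \left(-5\right)\right) 3 \left(-7\right)^{2} \left(-4 - -7\right) = \left(-5 - -25\right) 3 \cdot 49 \left(-4 + 7\right) = \left(-5 + 25\right) 3 \cdot 49 \cdot 3 = 20 \cdot 441 = 8820$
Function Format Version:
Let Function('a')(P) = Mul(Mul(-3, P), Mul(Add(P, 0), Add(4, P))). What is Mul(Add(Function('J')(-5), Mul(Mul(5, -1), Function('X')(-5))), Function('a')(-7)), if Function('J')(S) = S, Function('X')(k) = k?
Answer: 8820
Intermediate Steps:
Function('a')(P) = Mul(-3, Pow(P, 2), Add(4, P)) (Function('a')(P) = Mul(Mul(-3, P), Mul(P, Add(4, P))) = Mul(-3, Pow(P, 2), Add(4, P)))
Mul(Add(Function('J')(-5), Mul(Mul(5, -1), Function('X')(-5))), Function('a')(-7)) = Mul(Add(-5, Mul(Mul(5, -1), -5)), Mul(3, Pow(-7, 2), Add(-4, Mul(-1, -7)))) = Mul(Add(-5, Mul(-5, -5)), Mul(3, 49, Add(-4, 7))) = Mul(Add(-5, 25), Mul(3, 49, 3)) = Mul(20, 441) = 8820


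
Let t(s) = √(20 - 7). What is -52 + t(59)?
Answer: -52 + √13 ≈ -48.394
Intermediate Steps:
t(s) = √13
-52 + t(59) = -52 + √13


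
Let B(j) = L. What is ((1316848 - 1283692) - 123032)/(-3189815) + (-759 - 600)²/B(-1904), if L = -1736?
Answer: -5891052692279/5537518840 ≈ -1063.8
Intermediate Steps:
B(j) = -1736
((1316848 - 1283692) - 123032)/(-3189815) + (-759 - 600)²/B(-1904) = ((1316848 - 1283692) - 123032)/(-3189815) + (-759 - 600)²/(-1736) = (33156 - 123032)*(-1/3189815) + (-1359)²*(-1/1736) = -89876*(-1/3189815) + 1846881*(-1/1736) = 89876/3189815 - 1846881/1736 = -5891052692279/5537518840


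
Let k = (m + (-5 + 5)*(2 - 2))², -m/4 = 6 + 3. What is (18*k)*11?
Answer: 256608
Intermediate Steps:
m = -36 (m = -4*(6 + 3) = -4*9 = -36)
k = 1296 (k = (-36 + (-5 + 5)*(2 - 2))² = (-36 + 0*0)² = (-36 + 0)² = (-36)² = 1296)
(18*k)*11 = (18*1296)*11 = 23328*11 = 256608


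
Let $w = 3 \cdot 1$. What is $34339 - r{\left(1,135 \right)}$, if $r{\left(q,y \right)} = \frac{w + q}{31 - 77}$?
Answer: $\frac{789799}{23} \approx 34339.0$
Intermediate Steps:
$w = 3$
$r{\left(q,y \right)} = - \frac{3}{46} - \frac{q}{46}$ ($r{\left(q,y \right)} = \frac{3 + q}{31 - 77} = \frac{3 + q}{-46} = \left(3 + q\right) \left(- \frac{1}{46}\right) = - \frac{3}{46} - \frac{q}{46}$)
$34339 - r{\left(1,135 \right)} = 34339 - \left(- \frac{3}{46} - \frac{1}{46}\right) = 34339 - - \frac{2}{23} = 34339 + \frac{2}{23} = \frac{789799}{23}$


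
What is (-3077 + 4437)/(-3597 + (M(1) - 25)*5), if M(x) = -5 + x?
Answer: -680/1871 ≈ -0.36344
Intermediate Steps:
(-3077 + 4437)/(-3597 + (M(1) - 25)*5) = (-3077 + 4437)/(-3597 + ((-5 + 1) - 25)*5) = 1360/(-3597 + (-4 - 25)*5) = 1360/(-3597 - 29*5) = 1360/(-3597 - 145) = 1360/(-3742) = 1360*(-1/3742) = -680/1871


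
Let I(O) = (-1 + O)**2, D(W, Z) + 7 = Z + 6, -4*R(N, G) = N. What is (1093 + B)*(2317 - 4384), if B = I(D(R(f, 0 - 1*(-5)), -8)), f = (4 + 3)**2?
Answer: -2465931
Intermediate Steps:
f = 49 (f = 7**2 = 49)
R(N, G) = -N/4
D(W, Z) = -1 + Z (D(W, Z) = -7 + (Z + 6) = -7 + (6 + Z) = -1 + Z)
B = 100 (B = (-1 + (-1 - 8))**2 = (-1 - 9)**2 = (-10)**2 = 100)
(1093 + B)*(2317 - 4384) = (1093 + 100)*(2317 - 4384) = 1193*(-2067) = -2465931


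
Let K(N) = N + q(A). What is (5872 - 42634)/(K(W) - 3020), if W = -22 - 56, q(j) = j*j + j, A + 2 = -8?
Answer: 18381/1504 ≈ 12.221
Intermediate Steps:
A = -10 (A = -2 - 8 = -10)
q(j) = j + j² (q(j) = j² + j = j + j²)
W = -78
K(N) = 90 + N (K(N) = N - 10*(1 - 10) = N - 10*(-9) = N + 90 = 90 + N)
(5872 - 42634)/(K(W) - 3020) = (5872 - 42634)/((90 - 78) - 3020) = -36762/(12 - 3020) = -36762/(-3008) = -36762*(-1/3008) = 18381/1504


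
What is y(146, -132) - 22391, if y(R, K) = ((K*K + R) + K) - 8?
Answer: -4961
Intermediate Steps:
y(R, K) = -8 + K + R + K**2 (y(R, K) = ((K**2 + R) + K) - 8 = ((R + K**2) + K) - 8 = (K + R + K**2) - 8 = -8 + K + R + K**2)
y(146, -132) - 22391 = (-8 - 132 + 146 + (-132)**2) - 22391 = (-8 - 132 + 146 + 17424) - 22391 = 17430 - 22391 = -4961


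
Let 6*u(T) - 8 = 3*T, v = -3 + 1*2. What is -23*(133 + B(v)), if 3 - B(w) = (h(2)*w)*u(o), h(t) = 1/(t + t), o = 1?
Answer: -75325/24 ≈ -3138.5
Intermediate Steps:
v = -1 (v = -3 + 2 = -1)
h(t) = 1/(2*t)
u(T) = 4/3 + T/2 (u(T) = 4/3 + (3*T)/6 = 4/3 + T/2)
B(w) = 3 - 11*w/24 (B(w) = 3 - ((1/2)/2)*w*(4/3 + (1/2)*1) = 3 - ((1/2)*(1/2))*w*(4/3 + 1/2) = 3 - w/4*11/6 = 3 - 11*w/24)
-23*(133 + B(v)) = -23*(133 + (3 - 11/24*(-1))) = -23*(133 + (3 + 11/24)) = -23*(133 + 83/24) = -23*3275/24 = -75325/24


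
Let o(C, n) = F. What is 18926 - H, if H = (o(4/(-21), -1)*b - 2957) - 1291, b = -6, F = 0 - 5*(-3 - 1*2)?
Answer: 23324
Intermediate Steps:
F = 25 (F = 0 - 5*(-3 - 2) = 0 - 5*(-5) = 0 + 25 = 25)
o(C, n) = 25
H = -4398 (H = (25*(-6) - 2957) - 1291 = (-150 - 2957) - 1291 = -3107 - 1291 = -4398)
18926 - H = 18926 - 1*(-4398) = 18926 + 4398 = 23324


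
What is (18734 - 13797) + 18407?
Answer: 23344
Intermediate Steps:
(18734 - 13797) + 18407 = 4937 + 18407 = 23344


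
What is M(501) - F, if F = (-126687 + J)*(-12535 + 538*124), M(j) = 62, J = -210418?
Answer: 18263337647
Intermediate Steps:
F = -18263337585 (F = (-126687 - 210418)*(-12535 + 538*124) = -337105*(-12535 + 66712) = -337105*54177 = -18263337585)
M(501) - F = 62 - 1*(-18263337585) = 62 + 18263337585 = 18263337647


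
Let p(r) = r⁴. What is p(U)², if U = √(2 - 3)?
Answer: 1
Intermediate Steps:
U = I (U = √(-1) = I ≈ 1.0*I)
p(U)² = (I⁴)² = 1² = 1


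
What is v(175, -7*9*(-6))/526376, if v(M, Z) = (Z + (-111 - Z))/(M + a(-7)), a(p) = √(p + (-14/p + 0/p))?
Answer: -1295/1074859792 + 37*I*√5/5374298960 ≈ -1.2048e-6 + 1.5394e-8*I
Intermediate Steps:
a(p) = √(p - 14/p) (a(p) = √(p + (-14/p + 0)) = √(p - 14/p))
v(M, Z) = -111/(M + I*√5) (v(M, Z) = (Z + (-111 - Z))/(M + √(-7 - 14/(-7))) = -111/(M + √(-7 - 14*(-⅐))) = -111/(M + √(-7 + 2)) = -111/(M + √(-5)) = -111/(M + I*√5))
v(175, -7*9*(-6))/526376 = -111/(175 + I*√5)/526376 = -111/(175 + I*√5)*(1/526376) = -111/(526376*(175 + I*√5))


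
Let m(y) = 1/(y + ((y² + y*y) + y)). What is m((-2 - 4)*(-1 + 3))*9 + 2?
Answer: 179/88 ≈ 2.0341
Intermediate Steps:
m(y) = 1/(2*y + 2*y²) (m(y) = 1/(y + ((y² + y²) + y)) = 1/(y + (2*y² + y)) = 1/(y + (y + 2*y²)) = 1/(2*y + 2*y²))
m((-2 - 4)*(-1 + 3))*9 + 2 = (1/(2*(((-2 - 4)*(-1 + 3)))*(1 + (-2 - 4)*(-1 + 3))))*9 + 2 = (1/(2*((-6*2))*(1 - 6*2)))*9 + 2 = ((½)/(-12*(1 - 12)))*9 + 2 = ((½)*(-1/12)/(-11))*9 + 2 = ((½)*(-1/12)*(-1/11))*9 + 2 = (1/264)*9 + 2 = 3/88 + 2 = 179/88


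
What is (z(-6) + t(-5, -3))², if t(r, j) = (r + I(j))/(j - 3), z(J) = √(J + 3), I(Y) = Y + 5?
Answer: -11/4 + I*√3 ≈ -2.75 + 1.732*I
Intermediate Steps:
I(Y) = 5 + Y
z(J) = √(3 + J)
t(r, j) = (5 + j + r)/(-3 + j) (t(r, j) = (r + (5 + j))/(j - 3) = (5 + j + r)/(-3 + j))
(z(-6) + t(-5, -3))² = (√(3 - 6) + (5 - 3 - 5)/(-3 - 3))² = (√(-3) - 3/(-6))² = (I*√3 - ⅙*(-3))² = (I*√3 + ½)² = (½ + I*√3)²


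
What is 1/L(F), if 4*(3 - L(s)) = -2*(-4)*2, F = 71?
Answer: -1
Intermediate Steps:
L(s) = -1 (L(s) = 3 - (-2*(-4))*2/4 = 3 - 2*2 = 3 - ¼*16 = 3 - 4 = -1)
1/L(F) = 1/(-1) = -1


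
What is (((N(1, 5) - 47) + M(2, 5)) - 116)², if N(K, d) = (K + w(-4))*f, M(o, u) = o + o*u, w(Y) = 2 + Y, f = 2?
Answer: 23409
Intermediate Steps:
N(K, d) = -4 + 2*K (N(K, d) = (K + (2 - 4))*2 = (K - 2)*2 = (-2 + K)*2 = -4 + 2*K)
(((N(1, 5) - 47) + M(2, 5)) - 116)² = ((((-4 + 2*1) - 47) + 2*(1 + 5)) - 116)² = ((((-4 + 2) - 47) + 2*6) - 116)² = (((-2 - 47) + 12) - 116)² = ((-49 + 12) - 116)² = (-37 - 116)² = (-153)² = 23409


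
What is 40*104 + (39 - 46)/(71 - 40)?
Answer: 128953/31 ≈ 4159.8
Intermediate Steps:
40*104 + (39 - 46)/(71 - 40) = 4160 - 7/31 = 128953/31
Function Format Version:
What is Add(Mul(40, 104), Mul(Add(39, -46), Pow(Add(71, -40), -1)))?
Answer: Rational(128953, 31) ≈ 4159.8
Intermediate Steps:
Add(Mul(40, 104), Mul(Add(39, -46), Pow(Add(71, -40), -1))) = Add(4160, Mul(-7, Pow(31, -1))) = Add(4160, Mul(-7, Rational(1, 31))) = Add(4160, Rational(-7, 31)) = Rational(128953, 31)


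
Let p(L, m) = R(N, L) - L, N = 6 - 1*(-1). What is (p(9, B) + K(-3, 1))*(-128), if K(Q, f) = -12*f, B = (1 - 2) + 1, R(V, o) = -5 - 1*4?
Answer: 3840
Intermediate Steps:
N = 7 (N = 6 + 1 = 7)
R(V, o) = -9 (R(V, o) = -5 - 4 = -9)
B = 0 (B = -1 + 1 = 0)
p(L, m) = -9 - L
(p(9, B) + K(-3, 1))*(-128) = ((-9 - 1*9) - 12*1)*(-128) = ((-9 - 9) - 12)*(-128) = (-18 - 12)*(-128) = -30*(-128) = 3840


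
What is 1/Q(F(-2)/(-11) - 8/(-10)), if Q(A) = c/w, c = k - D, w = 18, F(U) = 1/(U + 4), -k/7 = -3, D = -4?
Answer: 18/25 ≈ 0.72000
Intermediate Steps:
k = 21 (k = -7*(-3) = 21)
F(U) = 1/(4 + U)
c = 25 (c = 21 - 1*(-4) = 21 + 4 = 25)
Q(A) = 25/18
1/Q(F(-2)/(-11) - 8/(-10)) = 1/(25/18) = 18/25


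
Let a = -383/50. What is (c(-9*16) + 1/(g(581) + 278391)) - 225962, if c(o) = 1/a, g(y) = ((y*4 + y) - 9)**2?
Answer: -749917307343289/3318774281 ≈ -2.2596e+5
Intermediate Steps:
a = -383/50 (a = -383*1/50 = -383/50 ≈ -7.6600)
g(y) = (-9 + 5*y)**2 (g(y) = ((4*y + y) - 9)**2 = (5*y - 9)**2 = (-9 + 5*y)**2)
c(o) = -50/383 (c(o) = 1/(-383/50) = -50/383)
(c(-9*16) + 1/(g(581) + 278391)) - 225962 = (-50/383 + 1/((-9 + 5*581)**2 + 278391)) - 225962 = (-50/383 + 1/((-9 + 2905)**2 + 278391)) - 225962 = (-50/383 + 1/(2896**2 + 278391)) - 225962 = (-50/383 + 1/(8386816 + 278391)) - 225962 = (-50/383 + 1/8665207) - 225962 = -433259967/3318774281 - 225962 = -749917307343289/3318774281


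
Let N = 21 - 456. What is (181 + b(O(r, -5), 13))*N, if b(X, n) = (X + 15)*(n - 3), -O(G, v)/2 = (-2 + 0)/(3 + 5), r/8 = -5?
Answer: -146160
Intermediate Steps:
r = -40 (r = 8*(-5) = -40)
O(G, v) = ½ (O(G, v) = -2*(-2 + 0)/(3 + 5) = -(-4)/8 = -2*(-¼) = ½)
b(X, n) = (-3 + n)*(15 + X) (b(X, n) = (15 + X)*(-3 + n) = (-3 + n)*(15 + X))
N = -435
(181 + b(O(r, -5), 13))*N = (181 + (-45 - 3*½ + 15*13 + (½)*13))*(-435) = (181 + (-45 - 3/2 + 195 + 13/2))*(-435) = (181 + 155)*(-435) = 336*(-435) = -146160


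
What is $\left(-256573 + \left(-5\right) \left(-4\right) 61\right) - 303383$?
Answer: $-558736$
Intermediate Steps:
$\left(-256573 + \left(-5\right) \left(-4\right) 61\right) - 303383 = \left(-256573 + 20 \cdot 61\right) - 303383 = \left(-256573 + 1220\right) - 303383 = -255353 - 303383 = -558736$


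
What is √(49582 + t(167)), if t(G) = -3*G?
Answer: √49081 ≈ 221.54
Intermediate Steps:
√(49582 + t(167)) = √(49582 - 3*167) = √(49582 - 501) = √49081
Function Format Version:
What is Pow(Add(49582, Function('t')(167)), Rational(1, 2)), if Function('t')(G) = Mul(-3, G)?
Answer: Pow(49081, Rational(1, 2)) ≈ 221.54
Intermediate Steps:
Pow(Add(49582, Function('t')(167)), Rational(1, 2)) = Pow(Add(49582, Mul(-3, 167)), Rational(1, 2)) = Pow(Add(49582, -501), Rational(1, 2)) = Pow(49081, Rational(1, 2))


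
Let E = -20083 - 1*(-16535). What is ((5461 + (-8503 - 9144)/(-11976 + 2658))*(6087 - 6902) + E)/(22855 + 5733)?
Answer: -41519204939/266382984 ≈ -155.86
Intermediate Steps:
E = -3548 (E = -20083 + 16535 = -3548)
((5461 + (-8503 - 9144)/(-11976 + 2658))*(6087 - 6902) + E)/(22855 + 5733) = ((5461 + (-8503 - 9144)/(-11976 + 2658))*(6087 - 6902) - 3548)/(22855 + 5733) = ((5461 - 17647/(-9318))*(-815) - 3548)/28588 = ((5461 - 17647*(-1/9318))*(-815) - 3548)*(1/28588) = ((5461 + 17647/9318)*(-815) - 3548)*(1/28588) = ((50903245/9318)*(-815) - 3548)*(1/28588) = (-41486144675/9318 - 3548)*(1/28588) = -41519204939/9318*1/28588 = -41519204939/266382984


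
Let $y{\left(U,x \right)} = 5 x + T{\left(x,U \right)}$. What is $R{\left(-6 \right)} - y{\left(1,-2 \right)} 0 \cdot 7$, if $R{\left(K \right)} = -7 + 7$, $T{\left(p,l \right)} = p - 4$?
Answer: $0$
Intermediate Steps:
$T{\left(p,l \right)} = -4 + p$
$y{\left(U,x \right)} = -4 + 6 x$ ($y{\left(U,x \right)} = 5 x + \left(-4 + x\right) = -4 + 6 x$)
$R{\left(K \right)} = 0$
$R{\left(-6 \right)} - y{\left(1,-2 \right)} 0 \cdot 7 = 0 - \left(-4 + 6 \left(-2\right)\right) 0 \cdot 7 = 0 - \left(-4 - 12\right) 0 \cdot 7 = 0 - \left(-16\right) 0 \cdot 7 = 0 - 0 \cdot 7 = 0 - 0 = 0 + 0 = 0$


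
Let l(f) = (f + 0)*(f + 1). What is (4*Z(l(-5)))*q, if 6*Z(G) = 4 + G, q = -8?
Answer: -128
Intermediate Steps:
l(f) = f*(1 + f)
Z(G) = ⅔ + G/6 (Z(G) = (4 + G)/6 = ⅔ + G/6)
(4*Z(l(-5)))*q = (4*(⅔ + (-5*(1 - 5))/6))*(-8) = (4*(⅔ + (-5*(-4))/6))*(-8) = (4*(⅔ + (⅙)*20))*(-8) = (4*(⅔ + 10/3))*(-8) = (4*4)*(-8) = 16*(-8) = -128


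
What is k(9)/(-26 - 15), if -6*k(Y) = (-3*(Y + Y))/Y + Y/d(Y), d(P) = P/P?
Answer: 1/82 ≈ 0.012195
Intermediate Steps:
d(P) = 1
k(Y) = 1 - Y/6 (k(Y) = -((-3*(Y + Y))/Y + Y/1)/6 = -((-6*Y)/Y + Y*1)/6 = -((-6*Y)/Y + Y)/6 = -(-6 + Y)/6 = 1 - Y/6)
k(9)/(-26 - 15) = (1 - ⅙*9)/(-26 - 15) = (1 - 3/2)/(-41) = -½*(-1/41) = 1/82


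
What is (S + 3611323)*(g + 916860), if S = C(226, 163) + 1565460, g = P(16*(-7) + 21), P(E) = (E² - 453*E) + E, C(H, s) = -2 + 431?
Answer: 5002600170876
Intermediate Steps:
C(H, s) = 429
P(E) = E² - 452*E
g = 49413 (g = (16*(-7) + 21)*(-452 + (16*(-7) + 21)) = (-112 + 21)*(-452 + (-112 + 21)) = -91*(-452 - 91) = -91*(-543) = 49413)
S = 1565889 (S = 429 + 1565460 = 1565889)
(S + 3611323)*(g + 916860) = (1565889 + 3611323)*(49413 + 916860) = 5177212*966273 = 5002600170876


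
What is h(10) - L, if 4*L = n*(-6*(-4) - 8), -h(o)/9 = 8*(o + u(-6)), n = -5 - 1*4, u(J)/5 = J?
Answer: 1476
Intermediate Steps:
u(J) = 5*J
n = -9 (n = -5 - 4 = -9)
h(o) = 2160 - 72*o (h(o) = -72*(o + 5*(-6)) = -72*(o - 30) = -72*(-30 + o) = -9*(-240 + 8*o) = 2160 - 72*o)
L = -36 (L = (-9*(-6*(-4) - 8))/4 = (-9*(24 - 8))/4 = (-9*16)/4 = (¼)*(-144) = -36)
h(10) - L = (2160 - 72*10) - 1*(-36) = (2160 - 720) + 36 = 1440 + 36 = 1476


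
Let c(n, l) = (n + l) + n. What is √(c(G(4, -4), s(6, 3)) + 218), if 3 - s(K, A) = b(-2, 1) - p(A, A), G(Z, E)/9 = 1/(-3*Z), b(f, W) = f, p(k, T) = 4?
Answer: √902/2 ≈ 15.017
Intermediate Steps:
G(Z, E) = -3/Z (G(Z, E) = 9/((-3*Z)) = 9*(-1/(3*Z)) = -3/Z)
s(K, A) = 9 (s(K, A) = 3 - (-2 - 1*4) = 3 - (-2 - 4) = 3 - 1*(-6) = 3 + 6 = 9)
c(n, l) = l + 2*n (c(n, l) = (l + n) + n = l + 2*n)
√(c(G(4, -4), s(6, 3)) + 218) = √((9 + 2*(-3/4)) + 218) = √((9 + 2*(-3*¼)) + 218) = √((9 + 2*(-¾)) + 218) = √((9 - 3/2) + 218) = √(15/2 + 218) = √(451/2) = √902/2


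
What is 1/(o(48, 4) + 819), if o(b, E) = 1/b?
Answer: 48/39313 ≈ 0.0012210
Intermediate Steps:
1/(o(48, 4) + 819) = 1/(1/48 + 819) = 1/(39313/48) = 48/39313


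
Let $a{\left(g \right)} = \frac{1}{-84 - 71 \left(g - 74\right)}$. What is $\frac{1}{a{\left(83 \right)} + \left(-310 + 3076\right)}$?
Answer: $\frac{723}{1999817} \approx 0.00036153$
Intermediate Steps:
$a{\left(g \right)} = \frac{1}{5170 - 71 g}$ ($a{\left(g \right)} = \frac{1}{-84 - 71 \left(-74 + g\right)} = \frac{1}{-84 - \left(-5254 + 71 g\right)} = \frac{1}{5170 - 71 g}$)
$\frac{1}{a{\left(83 \right)} + \left(-310 + 3076\right)} = \frac{1}{- \frac{1}{-5170 + 71 \cdot 83} + \left(-310 + 3076\right)} = \frac{1}{- \frac{1}{-5170 + 5893} + 2766} = \frac{1}{- \frac{1}{723} + 2766} = \frac{1}{\frac{1999817}{723}} = \frac{723}{1999817}$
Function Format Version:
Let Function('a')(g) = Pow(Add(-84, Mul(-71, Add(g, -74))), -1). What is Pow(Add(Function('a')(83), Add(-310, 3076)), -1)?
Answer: Rational(723, 1999817) ≈ 0.00036153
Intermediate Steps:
Function('a')(g) = Pow(Add(5170, Mul(-71, g)), -1) (Function('a')(g) = Pow(Add(-84, Mul(-71, Add(-74, g))), -1) = Pow(Add(-84, Add(5254, Mul(-71, g))), -1) = Pow(Add(5170, Mul(-71, g)), -1))
Pow(Add(Function('a')(83), Add(-310, 3076)), -1) = Pow(Add(Mul(-1, Pow(Add(-5170, Mul(71, 83)), -1)), Add(-310, 3076)), -1) = Pow(Add(Mul(-1, Pow(Add(-5170, 5893), -1)), 2766), -1) = Pow(Add(Mul(-1, Pow(723, -1)), 2766), -1) = Pow(Add(Mul(-1, Rational(1, 723)), 2766), -1) = Pow(Add(Rational(-1, 723), 2766), -1) = Pow(Rational(1999817, 723), -1) = Rational(723, 1999817)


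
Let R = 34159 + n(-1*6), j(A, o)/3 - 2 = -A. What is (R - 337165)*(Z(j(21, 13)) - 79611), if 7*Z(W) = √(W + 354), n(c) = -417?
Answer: 24155808453 - 910269*√33/7 ≈ 2.4155e+10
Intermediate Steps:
j(A, o) = 6 - 3*A (j(A, o) = 6 + 3*(-A) = 6 - 3*A)
R = 33742 (R = 34159 - 417 = 33742)
Z(W) = √(354 + W)/7 (Z(W) = √(W + 354)/7 = √(354 + W)/7)
(R - 337165)*(Z(j(21, 13)) - 79611) = (33742 - 337165)*(√(354 + (6 - 3*21))/7 - 79611) = -303423*(√(354 + (6 - 63))/7 - 79611) = -303423*(√(354 - 57)/7 - 79611) = -303423*(√297/7 - 79611) = -303423*((3*√33)/7 - 79611) = -303423*(3*√33/7 - 79611) = -303423*(-79611 + 3*√33/7) = 24155808453 - 910269*√33/7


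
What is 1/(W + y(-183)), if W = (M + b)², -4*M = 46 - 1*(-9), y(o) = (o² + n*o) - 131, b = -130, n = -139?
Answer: 16/1271345 ≈ 1.2585e-5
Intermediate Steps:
y(o) = -131 + o² - 139*o (y(o) = (o² - 139*o) - 131 = -131 + o² - 139*o)
M = -55/4 (M = -(46 - 1*(-9))/4 = -(46 + 9)/4 = -¼*55 = -55/4 ≈ -13.750)
W = 330625/16 (W = (-55/4 - 130)² = (-575/4)² = 330625/16 ≈ 20664.)
1/(W + y(-183)) = 1/(330625/16 + (-131 + (-183)² - 139*(-183))) = 1/(330625/16 + (-131 + 33489 + 25437)) = 1/(330625/16 + 58795) = 1/(1271345/16) = 16/1271345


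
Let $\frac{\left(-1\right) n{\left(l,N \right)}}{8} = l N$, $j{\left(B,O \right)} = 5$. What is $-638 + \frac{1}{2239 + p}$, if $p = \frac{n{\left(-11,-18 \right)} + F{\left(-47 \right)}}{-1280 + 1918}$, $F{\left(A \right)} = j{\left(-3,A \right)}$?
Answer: $- \frac{910363476}{1426903} \approx -638.0$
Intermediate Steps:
$n{\left(l,N \right)} = - 8 N l$ ($n{\left(l,N \right)} = - 8 l N = - 8 N l$)
$F{\left(A \right)} = 5$
$p = - \frac{1579}{638}$ ($p = \frac{\left(-8\right) \left(-18\right) \left(-11\right) + 5}{-1280 + 1918} = \frac{-1584 + 5}{638} = \left(-1579\right) \frac{1}{638} = - \frac{1579}{638} \approx -2.4749$)
$-638 + \frac{1}{2239 + p} = -638 + \frac{1}{2239 - \frac{1579}{638}} = -638 + \frac{1}{\frac{1426903}{638}} = -638 + \frac{638}{1426903} = - \frac{910363476}{1426903}$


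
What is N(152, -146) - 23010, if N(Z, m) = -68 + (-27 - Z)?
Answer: -23257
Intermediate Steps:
N(Z, m) = -95 - Z
N(152, -146) - 23010 = (-95 - 1*152) - 23010 = (-95 - 152) - 23010 = -247 - 23010 = -23257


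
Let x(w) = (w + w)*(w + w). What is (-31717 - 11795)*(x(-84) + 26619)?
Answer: -2386328616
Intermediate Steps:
x(w) = 4*w² (x(w) = (2*w)*(2*w) = 4*w²)
(-31717 - 11795)*(x(-84) + 26619) = (-31717 - 11795)*(4*(-84)² + 26619) = -43512*(4*7056 + 26619) = -43512*(28224 + 26619) = -43512*54843 = -2386328616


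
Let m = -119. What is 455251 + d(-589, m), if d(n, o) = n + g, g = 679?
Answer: 455341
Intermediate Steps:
d(n, o) = 679 + n (d(n, o) = n + 679 = 679 + n)
455251 + d(-589, m) = 455251 + (679 - 589) = 455251 + 90 = 455341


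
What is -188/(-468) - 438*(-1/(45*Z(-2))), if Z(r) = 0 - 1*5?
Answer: -4519/2925 ≈ -1.5450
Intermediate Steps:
Z(r) = -5 (Z(r) = 0 - 5 = -5)
-188/(-468) - 438*(-1/(45*Z(-2))) = -188/(-468) - 438/((-45*(-5))) = -188*(-1/468) - 438/225 = 47/117 - 438*1/225 = 47/117 - 146/75 = -4519/2925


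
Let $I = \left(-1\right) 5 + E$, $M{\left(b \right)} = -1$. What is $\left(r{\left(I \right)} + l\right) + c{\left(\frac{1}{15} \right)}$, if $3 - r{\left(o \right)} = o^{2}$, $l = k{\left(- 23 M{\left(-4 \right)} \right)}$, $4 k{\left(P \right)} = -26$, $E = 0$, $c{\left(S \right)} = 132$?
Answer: $\frac{207}{2} \approx 103.5$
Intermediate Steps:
$k{\left(P \right)} = - \frac{13}{2}$ ($k{\left(P \right)} = \frac{1}{4} \left(-26\right) = - \frac{13}{2}$)
$l = - \frac{13}{2} \approx -6.5$
$I = -5$ ($I = \left(-1\right) 5 + 0 = -5 + 0 = -5$)
$r{\left(o \right)} = 3 - o^{2}$
$\left(r{\left(I \right)} + l\right) + c{\left(\frac{1}{15} \right)} = \left(\left(3 - \left(-5\right)^{2}\right) - \frac{13}{2}\right) + 132 = \left(\left(3 - 25\right) - \frac{13}{2}\right) + 132 = \left(-22 - \frac{13}{2}\right) + 132 = - \frac{57}{2} + 132 = \frac{207}{2}$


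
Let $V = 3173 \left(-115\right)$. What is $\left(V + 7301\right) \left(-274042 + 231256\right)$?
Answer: $15300016884$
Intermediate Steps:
$V = -364895$
$\left(V + 7301\right) \left(-274042 + 231256\right) = \left(-364895 + 7301\right) \left(-274042 + 231256\right) = \left(-357594\right) \left(-42786\right) = 15300016884$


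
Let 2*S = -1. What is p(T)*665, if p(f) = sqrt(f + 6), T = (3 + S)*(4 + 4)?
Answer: 665*sqrt(26) ≈ 3390.8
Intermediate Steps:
S = -1/2 (S = (1/2)*(-1) = -1/2 ≈ -0.50000)
T = 20 (T = (3 - 1/2)*(4 + 4) = (5/2)*8 = 20)
p(f) = sqrt(6 + f)
p(T)*665 = sqrt(6 + 20)*665 = sqrt(26)*665 = 665*sqrt(26)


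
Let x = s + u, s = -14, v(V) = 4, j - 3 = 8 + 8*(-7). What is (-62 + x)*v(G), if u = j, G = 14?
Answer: -484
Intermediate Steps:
j = -45 (j = 3 + (8 + 8*(-7)) = 3 + (8 - 56) = 3 - 48 = -45)
u = -45
x = -59 (x = -14 - 45 = -59)
(-62 + x)*v(G) = (-62 - 59)*4 = -121*4 = -484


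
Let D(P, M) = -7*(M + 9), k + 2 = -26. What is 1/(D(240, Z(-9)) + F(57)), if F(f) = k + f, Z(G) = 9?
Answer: -1/97 ≈ -0.010309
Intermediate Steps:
k = -28 (k = -2 - 26 = -28)
D(P, M) = -63 - 7*M (D(P, M) = -7*(9 + M) = -63 - 7*M)
F(f) = -28 + f
1/(D(240, Z(-9)) + F(57)) = 1/((-63 - 7*9) + (-28 + 57)) = 1/((-63 - 63) + 29) = 1/(-126 + 29) = 1/(-97) = -1/97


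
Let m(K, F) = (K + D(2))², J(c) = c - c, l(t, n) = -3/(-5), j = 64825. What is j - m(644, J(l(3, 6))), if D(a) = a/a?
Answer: -351200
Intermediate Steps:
D(a) = 1
l(t, n) = ⅗ (l(t, n) = -3*(-⅕) = ⅗)
J(c) = 0
m(K, F) = (1 + K)² (m(K, F) = (K + 1)² = (1 + K)²)
j - m(644, J(l(3, 6))) = 64825 - (1 + 644)² = 64825 - 1*645² = 64825 - 1*416025 = 64825 - 416025 = -351200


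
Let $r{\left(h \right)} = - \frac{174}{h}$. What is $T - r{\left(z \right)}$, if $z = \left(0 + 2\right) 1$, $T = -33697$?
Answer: $-33610$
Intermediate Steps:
$z = 2$ ($z = 2 \cdot 1 = 2$)
$T - r{\left(z \right)} = -33697 - - \frac{174}{2} = -33697 - \left(-174\right) \frac{1}{2} = -33697 - -87 = -33697 + 87 = -33610$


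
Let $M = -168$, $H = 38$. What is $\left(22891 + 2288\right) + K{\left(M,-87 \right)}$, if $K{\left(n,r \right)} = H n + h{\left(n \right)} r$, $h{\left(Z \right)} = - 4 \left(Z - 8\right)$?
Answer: $-42453$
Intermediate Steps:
$h{\left(Z \right)} = 32 - 4 Z$ ($h{\left(Z \right)} = - 4 \left(-8 + Z\right) = 32 - 4 Z$)
$K{\left(n,r \right)} = 38 n + r \left(32 - 4 n\right)$ ($K{\left(n,r \right)} = 38 n + \left(32 - 4 n\right) r = 38 n + r \left(32 - 4 n\right)$)
$\left(22891 + 2288\right) + K{\left(M,-87 \right)} = \left(22891 + 2288\right) + \left(38 \left(-168\right) - - 348 \left(-8 - 168\right)\right) = 25179 - \left(6384 - -61248\right) = 25179 - 67632 = -42453$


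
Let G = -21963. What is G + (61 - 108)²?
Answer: -19754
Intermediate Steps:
G + (61 - 108)² = -21963 + (61 - 108)² = -21963 + (-47)² = -21963 + 2209 = -19754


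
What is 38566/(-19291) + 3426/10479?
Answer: -112680716/67383463 ≈ -1.6722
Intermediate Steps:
38566/(-19291) + 3426/10479 = 38566*(-1/19291) + 3426*(1/10479) = -38566/19291 + 1142/3493 = -112680716/67383463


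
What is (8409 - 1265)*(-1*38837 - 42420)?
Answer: -580500008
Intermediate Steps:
(8409 - 1265)*(-1*38837 - 42420) = 7144*(-38837 - 42420) = 7144*(-81257) = -580500008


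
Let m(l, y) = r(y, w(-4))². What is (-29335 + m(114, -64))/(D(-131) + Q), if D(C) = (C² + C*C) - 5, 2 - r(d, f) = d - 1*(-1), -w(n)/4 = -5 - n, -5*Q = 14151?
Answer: -20925/26239 ≈ -0.79748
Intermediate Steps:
Q = -14151/5 (Q = -⅕*14151 = -14151/5 ≈ -2830.2)
w(n) = 20 + 4*n (w(n) = -4*(-5 - n) = 20 + 4*n)
r(d, f) = 1 - d (r(d, f) = 2 - (d - 1*(-1)) = 2 - (d + 1) = 2 - (1 + d) = 2 + (-1 - d) = 1 - d)
m(l, y) = (1 - y)²
D(C) = -5 + 2*C² (D(C) = (C² + C²) - 5 = 2*C² - 5 = -5 + 2*C²)
(-29335 + m(114, -64))/(D(-131) + Q) = (-29335 + (-1 - 64)²)/((-5 + 2*(-131)²) - 14151/5) = (-29335 + (-65)²)/((-5 + 2*17161) - 14151/5) = (-29335 + 4225)/((-5 + 34322) - 14151/5) = -25110/(34317 - 14151/5) = -25110/157434/5 = -25110*5/157434 = -20925/26239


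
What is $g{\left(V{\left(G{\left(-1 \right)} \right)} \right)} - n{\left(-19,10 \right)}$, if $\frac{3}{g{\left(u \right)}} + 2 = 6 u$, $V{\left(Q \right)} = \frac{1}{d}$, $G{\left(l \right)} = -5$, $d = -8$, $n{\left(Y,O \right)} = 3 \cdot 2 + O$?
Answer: $- \frac{188}{11} \approx -17.091$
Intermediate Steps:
$n{\left(Y,O \right)} = 6 + O$
$V{\left(Q \right)} = - \frac{1}{8}$ ($V{\left(Q \right)} = \frac{1}{-8} = - \frac{1}{8}$)
$g{\left(u \right)} = \frac{3}{-2 + 6 u}$
$g{\left(V{\left(G{\left(-1 \right)} \right)} \right)} - n{\left(-19,10 \right)} = \frac{3}{2 \left(-1 + 3 \left(- \frac{1}{8}\right)\right)} - \left(6 + 10\right) = \frac{3}{2 \left(-1 - \frac{3}{8}\right)} - 16 = \frac{3}{2 \left(- \frac{11}{8}\right)} - 16 = \frac{3}{2} \left(- \frac{8}{11}\right) - 16 = - \frac{12}{11} - 16 = - \frac{188}{11}$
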